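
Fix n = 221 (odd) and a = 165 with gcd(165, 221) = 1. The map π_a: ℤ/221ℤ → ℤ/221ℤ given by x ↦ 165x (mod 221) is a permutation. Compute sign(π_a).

-1

Start at x=107: 107 → 196 → 74 → 55 → 14 → 100 → 146 → … (one orbit).
Decompose π into cycles: lengths [48, 48, 48, 48, 16, 3, 3, 3, 3, 1] (10 cycles, including the fixed point 0).
221 − 10 = 211 transpositions; sign(π) = (−1)^211 = -1.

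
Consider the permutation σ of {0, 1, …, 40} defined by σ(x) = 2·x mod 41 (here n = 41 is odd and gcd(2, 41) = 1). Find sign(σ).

+1

Orbit of 37 under x↦2x: [37, 33, 25, 9, 18, 36, 31]… (length divides ord_41(2)).
π_2 has 3 disjoint cycles with lengths [20, 20, 1] on {0,…,40}.
41 − 3 = 38 transpositions; sign(π) = (−1)^38 = +1.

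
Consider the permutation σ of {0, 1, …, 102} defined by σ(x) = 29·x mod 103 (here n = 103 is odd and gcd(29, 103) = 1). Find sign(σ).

Orbit of 55 under x↦29x: [55, 50, 8, 26, 33, 30, 46]… (length divides ord_103(29)).
3 cycles of lengths [51, 51, 1].
n − c = 103 − 3 = 100; sign = (−1)^100 = +1.
Via Zolotarev, sign(π_{29}) = (29|103) = +1.

+1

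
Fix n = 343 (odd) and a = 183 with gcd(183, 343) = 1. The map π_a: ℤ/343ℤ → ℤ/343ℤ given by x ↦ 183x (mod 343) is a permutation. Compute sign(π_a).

Start at x=148: 148 → 330 → 22 → 253 → 337 → 274 → 64 → … (one orbit).
19 cycles of lengths [49, 49, 49, 49, 49, 49, 7, 7, 7, 7, 7, 7, 1, 1, 1, 1, 1, 1, 1].
sign(π) = (−1)^{n − #cycles} = (−1)^{343−19} = (−1)^324 = +1.
Zolotarev: (183|343) = +1, matching the cycle-count sign.

+1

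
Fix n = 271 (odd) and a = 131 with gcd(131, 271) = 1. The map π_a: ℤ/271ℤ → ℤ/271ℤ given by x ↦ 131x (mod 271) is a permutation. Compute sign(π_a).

Start at x=33: 33 → 258 → 194 → 211 → 270 → 140 → 183 → … (one orbit).
Decompose π into cycles: lengths [54, 54, 54, 54, 54, 1] (6 cycles, including the fixed point 0).
Σ(ℓ_i−1) = 271−6 = 265; sign = (−1)^265 = -1.

-1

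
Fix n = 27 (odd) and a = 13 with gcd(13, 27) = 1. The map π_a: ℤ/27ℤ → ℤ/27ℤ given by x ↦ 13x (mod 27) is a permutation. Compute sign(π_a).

Start at x=19: 19 → 4 → 25 → 1 → 13 → 7 → 10 → … (one orbit).
Cycle lengths of π_13 on ℤ/27ℤ: [9, 9, 3, 3, 1, 1, 1]; 7 cycles in total.
27 − 7 = 20 transpositions; sign(π) = (−1)^20 = +1.

+1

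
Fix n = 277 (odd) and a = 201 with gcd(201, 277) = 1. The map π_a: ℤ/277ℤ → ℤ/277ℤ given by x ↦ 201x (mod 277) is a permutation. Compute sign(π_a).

+1

Start at x=19: 19 → 218 → 52 → 203 → 84 → 264 → 157 → … (one orbit).
Cycle type of π: 23×12 + 1; total 13 cycles.
With 13 cycles on 277 points, sign = (−1)^{277−13} = +1.
Check: (201/277) = +1 by Zolotarev.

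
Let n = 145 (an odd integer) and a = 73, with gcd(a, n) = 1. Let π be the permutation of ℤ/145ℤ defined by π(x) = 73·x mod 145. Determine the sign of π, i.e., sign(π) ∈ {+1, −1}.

Start at x=17: 17 → 81 → 113 → 129 → 137 → 141 → 143 → … (one orbit).
Decompose π into cycles: lengths [28, 28, 28, 28, 28, 4, 1] (7 cycles, including the fixed point 0).
145 − 7 = 138 transpositions; sign(π) = (−1)^138 = +1.

+1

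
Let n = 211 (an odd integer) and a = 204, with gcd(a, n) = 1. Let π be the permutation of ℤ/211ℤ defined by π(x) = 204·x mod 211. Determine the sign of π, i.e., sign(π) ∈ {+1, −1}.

+1

Start at x=53: 53 → 51 → 65 → 178 → 20 → 71 → 136 → … (one orbit).
3 cycles of lengths [105, 105, 1].
3 cycles on 211: each ℓ→(−1)^(ℓ−1), product (−1)^208 = +1.
Zolotarev: (204|211) = +1, matching the cycle-count sign.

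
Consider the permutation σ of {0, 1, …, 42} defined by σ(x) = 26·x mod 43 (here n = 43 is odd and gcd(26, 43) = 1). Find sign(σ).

Trace 5: π^k(5) = [5, 1, 26, 31, 32, 15, 3] for k=0..6.
Cycle type of π: 42 + 1; total 2 cycles.
2 cycles on 43: each ℓ→(−1)^(ℓ−1), product (−1)^41 = -1.

-1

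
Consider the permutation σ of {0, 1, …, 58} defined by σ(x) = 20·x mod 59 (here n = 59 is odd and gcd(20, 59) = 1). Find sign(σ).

Trace 35: π^k(35) = [35, 51, 17, 45, 15, 5, 41] for k=0..6.
Cycle lengths of π_20 on ℤ/59ℤ: [29, 29, 1]; 3 cycles in total.
With 3 cycles on 59 points, sign = (−1)^{59−3} = +1.
Via Zolotarev, sign(π_{20}) = (20|59) = +1.

+1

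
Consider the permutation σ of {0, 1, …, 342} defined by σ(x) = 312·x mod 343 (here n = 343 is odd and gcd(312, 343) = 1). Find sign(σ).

+1

Start at x=312: 312 → 275 → 50 → 165 → 30 → 99 → 18 → … (one orbit).
31 cycles of lengths [21, 21, 21, 21, 21, 21, 21, 21, 21, 21, 21, 21, 21, 21, 3, 3, 3, 3, 3, 3, 3, 3, 3, 3, 3, 3, 3, 3, 3, 3, 1].
343 − 31 = 312 transpositions; sign(π) = (−1)^312 = +1.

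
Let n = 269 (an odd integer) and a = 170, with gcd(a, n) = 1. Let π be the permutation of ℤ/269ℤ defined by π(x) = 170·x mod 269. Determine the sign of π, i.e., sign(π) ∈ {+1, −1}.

+1

Orbit of 255 under x↦170x: [255, 41, 245, 224, 151, 115, 182]… (length divides ord_269(170)).
Decompose π into cycles: lengths [134, 134, 1] (3 cycles, including the fixed point 0).
3 cycles on 269: each ℓ→(−1)^(ℓ−1), product (−1)^266 = +1.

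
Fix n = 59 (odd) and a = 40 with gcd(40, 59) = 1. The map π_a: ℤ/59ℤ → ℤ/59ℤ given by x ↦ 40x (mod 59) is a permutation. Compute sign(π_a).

-1

Orbit of 33 under x↦40x: [33, 22, 54, 36, 24, 16, 50]… (length divides ord_59(40)).
The orbit structure of x ↦ 40x mod 59: 2 orbits of sizes [58, 1].
59 − 2 = 57 transpositions; sign(π) = (−1)^57 = -1.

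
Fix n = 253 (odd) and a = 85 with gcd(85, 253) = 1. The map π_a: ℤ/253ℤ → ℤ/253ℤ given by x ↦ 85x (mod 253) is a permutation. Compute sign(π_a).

-1

Orbit of 163 under x↦85x: [163, 193, 213, 142, 179, 35, 192]… (length divides ord_253(85)).
Decompose π into cycles: lengths [110, 110, 11, 11, 10, 1] (6 cycles, including the fixed point 0).
6 cycles on 253: each ℓ→(−1)^(ℓ−1), product (−1)^247 = -1.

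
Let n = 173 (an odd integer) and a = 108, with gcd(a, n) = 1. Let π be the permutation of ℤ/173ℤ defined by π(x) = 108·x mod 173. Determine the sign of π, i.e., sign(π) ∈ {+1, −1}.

Orbit of 169 under x↦108x: [169, 87, 54, 123, 136, 156, 67]… (length divides ord_173(108)).
π_108 has 2 disjoint cycles with lengths [172, 1] on {0,…,172}.
2 cycles on 173: each ℓ→(−1)^(ℓ−1), product (−1)^171 = -1.
The Jacobi symbol (108|173) = -1 (Zolotarev) agrees.

-1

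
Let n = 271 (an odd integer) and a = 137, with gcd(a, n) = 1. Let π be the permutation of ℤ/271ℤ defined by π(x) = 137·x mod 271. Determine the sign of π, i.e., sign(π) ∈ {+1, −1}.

Orbit of 181 under x↦137x: [181, 136, 204, 35, 188, 11, 152]… (length divides ord_271(137)).
2 cycles of lengths [270, 1].
n − c = 271 − 2 = 269; sign = (−1)^269 = -1.

-1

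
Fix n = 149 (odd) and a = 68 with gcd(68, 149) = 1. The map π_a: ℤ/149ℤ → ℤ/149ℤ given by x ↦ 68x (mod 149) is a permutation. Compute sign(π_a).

+1

Orbit of 144 under x↦68x: [144, 107, 124, 88, 24, 142, 120]… (length divides ord_149(68)).
The orbit structure of x ↦ 68x mod 149: 3 orbits of sizes [74, 74, 1].
With 3 cycles on 149 points, sign = (−1)^{149−3} = +1.
Via Zolotarev, sign(π_{68}) = (68|149) = +1.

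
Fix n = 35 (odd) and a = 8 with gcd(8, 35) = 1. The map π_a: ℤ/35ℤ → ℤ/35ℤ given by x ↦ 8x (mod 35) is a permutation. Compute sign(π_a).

Orbit of 22 under x↦8x: [22, 1, 8, 29]… (length divides ord_35(8)).
π_8 has 14 disjoint cycles with lengths [4, 4, 4, 4, 4, 4, 4, 1, 1, 1, 1, 1, 1, 1] on {0,…,34}.
14 cycles on 35: each ℓ→(−1)^(ℓ−1), product (−1)^21 = -1.

-1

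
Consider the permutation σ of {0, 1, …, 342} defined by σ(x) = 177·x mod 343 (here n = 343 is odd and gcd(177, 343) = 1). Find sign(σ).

Start at x=295: 295 → 79 → 263 → 246 → 324 → 67 → 197 → … (one orbit).
π_177 has 31 disjoint cycles with lengths [21, 21, 21, 21, 21, 21, 21, 21, 21, 21, 21, 21, 21, 21, 3, 3, 3, 3, 3, 3, 3, 3, 3, 3, 3, 3, 3, 3, 3, 3, 1] on {0,…,342}.
With 31 cycles on 343 points, sign = (−1)^{343−31} = +1.
Via Zolotarev, sign(π_{177}) = (177|343) = +1.

+1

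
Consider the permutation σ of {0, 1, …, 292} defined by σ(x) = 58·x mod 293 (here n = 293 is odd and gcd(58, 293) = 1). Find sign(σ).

+1

Orbit of 172 under x↦58x: [172, 14, 226, 216, 222, 277, 244]… (length divides ord_293(58)).
Cycle lengths of π_58 on ℤ/293ℤ: [146, 146, 1]; 3 cycles in total.
3 cycles on 293: each ℓ→(−1)^(ℓ−1), product (−1)^290 = +1.
Via Zolotarev, sign(π_{58}) = (58|293) = +1.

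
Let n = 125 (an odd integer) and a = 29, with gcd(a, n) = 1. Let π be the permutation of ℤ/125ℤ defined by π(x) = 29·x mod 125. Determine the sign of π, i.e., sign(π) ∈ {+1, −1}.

+1

Orbit of 46 under x↦29x: [46, 84, 61, 19, 51, 104, 16]… (length divides ord_125(29)).
Decompose π into cycles: lengths [50, 50, 10, 10, 2, 2, 1] (7 cycles, including the fixed point 0).
With 7 cycles on 125 points, sign = (−1)^{125−7} = +1.
Zolotarev: (29|125) = +1, matching the cycle-count sign.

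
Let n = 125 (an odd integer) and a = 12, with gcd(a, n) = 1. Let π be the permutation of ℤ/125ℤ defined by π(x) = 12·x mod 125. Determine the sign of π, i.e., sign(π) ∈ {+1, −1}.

Orbit of 88 under x↦12x: [88, 56, 47, 64, 18, 91, 92]… (length divides ord_125(12)).
Cycle lengths of π_12 on ℤ/125ℤ: [100, 20, 4, 1]; 4 cycles in total.
n − c = 125 − 4 = 121; sign = (−1)^121 = -1.

-1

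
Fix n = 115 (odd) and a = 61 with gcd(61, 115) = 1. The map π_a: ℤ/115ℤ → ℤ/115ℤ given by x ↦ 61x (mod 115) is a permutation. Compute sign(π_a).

Orbit of 61 under x↦61x: [61, 41, 86, 71, 76, 36, 11]… (length divides ord_115(61)).
10 cycles of lengths [22, 22, 22, 22, 22, 1, 1, 1, 1, 1].
Σ(ℓ_i−1) = 115−10 = 105; sign = (−1)^105 = -1.
Via Zolotarev, sign(π_{61}) = (61|115) = -1.

-1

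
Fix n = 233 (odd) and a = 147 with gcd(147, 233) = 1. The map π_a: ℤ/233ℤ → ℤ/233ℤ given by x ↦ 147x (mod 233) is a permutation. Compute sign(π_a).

Start at x=153: 153 → 123 → 140 → 76 → 221 → 100 → 21 → … (one orbit).
2 cycles of lengths [232, 1].
With 2 cycles on 233 points, sign = (−1)^{233−2} = -1.
Check: (147/233) = -1 by Zolotarev.

-1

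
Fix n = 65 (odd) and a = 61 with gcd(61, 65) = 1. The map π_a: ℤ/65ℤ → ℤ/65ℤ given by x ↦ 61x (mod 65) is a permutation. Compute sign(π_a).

+1

Orbit of 1 under x↦61x: [1, 61, 16]… (length divides ord_65(61)).
Cycle type of π: 3×20 + 1×5; total 25 cycles.
65 − 25 = 40 transpositions; sign(π) = (−1)^40 = +1.
Zolotarev: (61|65) = +1, matching the cycle-count sign.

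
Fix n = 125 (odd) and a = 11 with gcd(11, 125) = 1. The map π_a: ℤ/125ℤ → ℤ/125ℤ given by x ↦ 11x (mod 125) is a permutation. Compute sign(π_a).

+1

Start at x=46: 46 → 6 → 66 → 101 → 111 → 96 → 56 → … (one orbit).
The orbit structure of x ↦ 11x mod 125: 13 orbits of sizes [25, 25, 25, 25, 5, 5, 5, 5, 1, 1, 1, 1, 1].
Σ(ℓ_i−1) = 125−13 = 112; sign = (−1)^112 = +1.
Via Zolotarev, sign(π_{11}) = (11|125) = +1.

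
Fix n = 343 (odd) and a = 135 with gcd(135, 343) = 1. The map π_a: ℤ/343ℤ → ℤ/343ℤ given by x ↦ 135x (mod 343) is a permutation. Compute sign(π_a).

Trace 305: π^k(305) = [305, 15, 310, 4, 197, 184, 144] for k=0..6.
Cycle type of π: 147×2 + 21×2 + 3×2 + 1; total 7 cycles.
sign(π) = (−1)^{n − #cycles} = (−1)^{343−7} = (−1)^336 = +1.
Via Zolotarev, sign(π_{135}) = (135|343) = +1.

+1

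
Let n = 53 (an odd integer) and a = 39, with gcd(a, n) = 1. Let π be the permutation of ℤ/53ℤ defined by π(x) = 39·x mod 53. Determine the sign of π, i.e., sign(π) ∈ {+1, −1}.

Start at x=40: 40 → 23 → 49 → 3 → 11 → 5 → 36 → … (one orbit).
The orbit structure of x ↦ 39x mod 53: 2 orbits of sizes [52, 1].
With 2 cycles on 53 points, sign = (−1)^{53−2} = -1.

-1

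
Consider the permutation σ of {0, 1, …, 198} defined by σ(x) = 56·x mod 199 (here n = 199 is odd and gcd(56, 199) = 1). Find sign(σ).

Orbit of 63 under x↦56x: [63, 145, 160, 5, 81, 158, 92]… (length divides ord_199(56)).
Cycle lengths of π_56 on ℤ/199ℤ: [99, 99, 1]; 3 cycles in total.
With 3 cycles on 199 points, sign = (−1)^{199−3} = +1.

+1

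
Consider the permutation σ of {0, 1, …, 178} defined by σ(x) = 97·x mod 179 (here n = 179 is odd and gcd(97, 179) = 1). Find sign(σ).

-1

Start at x=2: 2 → 15 → 23 → 83 → 175 → 149 → 133 → … (one orbit).
Decompose π into cycles: lengths [178, 1] (2 cycles, including the fixed point 0).
sign(π) = (−1)^{n − #cycles} = (−1)^{179−2} = (−1)^177 = -1.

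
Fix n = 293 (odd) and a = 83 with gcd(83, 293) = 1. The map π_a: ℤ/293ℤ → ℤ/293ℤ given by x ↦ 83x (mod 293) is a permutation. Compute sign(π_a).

Start at x=226: 226 → 6 → 205 → 21 → 278 → 220 → 94 → … (one orbit).
π_83 has 3 disjoint cycles with lengths [146, 146, 1] on {0,…,292}.
n − c = 293 − 3 = 290; sign = (−1)^290 = +1.
(83|293)_J = +1 (Zolotarev's lemma cross-check).

+1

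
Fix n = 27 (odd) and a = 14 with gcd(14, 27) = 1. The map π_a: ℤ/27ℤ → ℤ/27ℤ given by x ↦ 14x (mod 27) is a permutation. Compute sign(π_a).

Start at x=25: 25 → 26 → 13 → 20 → 10 → 5 → 16 → … (one orbit).
4 cycles of lengths [18, 6, 2, 1].
4 cycles on 27: each ℓ→(−1)^(ℓ−1), product (−1)^23 = -1.
The Jacobi symbol (14|27) = -1 (Zolotarev) agrees.

-1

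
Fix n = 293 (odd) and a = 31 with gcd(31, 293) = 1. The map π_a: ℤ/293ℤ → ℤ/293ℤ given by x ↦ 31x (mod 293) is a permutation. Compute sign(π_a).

+1

Orbit of 6 under x↦31x: [6, 186, 199, 16, 203, 140, 238]… (length divides ord_293(31)).
The orbit structure of x ↦ 31x mod 293: 3 orbits of sizes [146, 146, 1].
sign(π) = (−1)^{n − #cycles} = (−1)^{293−3} = (−1)^290 = +1.
Check: (31/293) = +1 by Zolotarev.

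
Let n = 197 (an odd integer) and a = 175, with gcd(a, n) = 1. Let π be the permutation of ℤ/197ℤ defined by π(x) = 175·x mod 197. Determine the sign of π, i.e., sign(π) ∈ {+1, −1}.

Start at x=40: 40 → 105 → 54 → 191 → 132 → 51 → 60 → … (one orbit).
Decompose π into cycles: lengths [49, 49, 49, 49, 1] (5 cycles, including the fixed point 0).
n − c = 197 − 5 = 192; sign = (−1)^192 = +1.
Via Zolotarev, sign(π_{175}) = (175|197) = +1.

+1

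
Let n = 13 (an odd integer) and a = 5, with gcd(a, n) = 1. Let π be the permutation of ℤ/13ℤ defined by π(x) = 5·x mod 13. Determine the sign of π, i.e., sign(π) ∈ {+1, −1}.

-1

Trace 1: π^k(1) = [1, 5, 12, 8] for k=0..3.
Decompose π into cycles: lengths [4, 4, 4, 1] (4 cycles, including the fixed point 0).
sign(π) = (−1)^{n − #cycles} = (−1)^{13−4} = (−1)^9 = -1.
Zolotarev: (5|13) = -1, matching the cycle-count sign.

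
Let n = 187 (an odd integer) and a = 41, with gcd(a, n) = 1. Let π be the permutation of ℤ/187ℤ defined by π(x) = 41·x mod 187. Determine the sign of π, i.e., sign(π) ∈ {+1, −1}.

+1

Start at x=109: 109 → 168 → 156 → 38 → 62 → 111 → 63 → … (one orbit).
The orbit structure of x ↦ 41x mod 187: 5 orbits of sizes [80, 80, 16, 10, 1].
187 − 5 = 182 transpositions; sign(π) = (−1)^182 = +1.
Check: (41/187) = +1 by Zolotarev.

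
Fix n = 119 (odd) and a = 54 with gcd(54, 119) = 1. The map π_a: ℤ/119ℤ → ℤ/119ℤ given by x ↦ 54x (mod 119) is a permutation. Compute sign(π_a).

+1

Trace 50: π^k(50) = [50, 82, 25, 41, 72, 80, 36] for k=0..6.
Decompose π into cycles: lengths [48, 48, 16, 6, 1] (5 cycles, including the fixed point 0).
n − c = 119 − 5 = 114; sign = (−1)^114 = +1.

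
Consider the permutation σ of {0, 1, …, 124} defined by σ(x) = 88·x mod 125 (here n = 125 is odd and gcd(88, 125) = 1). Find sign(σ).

Trace 52: π^k(52) = [52, 76, 63, 44, 122, 111, 18] for k=0..6.
4 cycles of lengths [100, 20, 4, 1].
4 cycles on 125: each ℓ→(−1)^(ℓ−1), product (−1)^121 = -1.
Zolotarev: (88|125) = -1, matching the cycle-count sign.

-1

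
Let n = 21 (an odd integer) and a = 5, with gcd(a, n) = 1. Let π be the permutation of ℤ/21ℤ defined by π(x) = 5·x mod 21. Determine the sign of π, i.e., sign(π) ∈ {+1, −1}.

+1

Start at x=17: 17 → 1 → 5 → 4 → 20 → 16 → 17 (one orbit).
Cycle type of π: 6×3 + 2 + 1; total 5 cycles.
5 cycles on 21: each ℓ→(−1)^(ℓ−1), product (−1)^16 = +1.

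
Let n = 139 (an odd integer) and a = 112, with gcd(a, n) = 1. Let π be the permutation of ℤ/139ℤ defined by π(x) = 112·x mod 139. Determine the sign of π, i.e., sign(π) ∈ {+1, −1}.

+1

Start at x=45: 45 → 36 → 1 → 112 → 34 → 55 → 44 → … (one orbit).
Decompose π into cycles: lengths [23, 23, 23, 23, 23, 23, 1] (7 cycles, including the fixed point 0).
7 cycles on 139: each ℓ→(−1)^(ℓ−1), product (−1)^132 = +1.
(112|139)_J = +1 (Zolotarev's lemma cross-check).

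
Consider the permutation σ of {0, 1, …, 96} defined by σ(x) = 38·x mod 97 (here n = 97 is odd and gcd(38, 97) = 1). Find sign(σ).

-1

Trace 45: π^k(45) = [45, 61, 87, 8, 13, 9, 51] for k=0..6.
Cycle type of π: 96 + 1; total 2 cycles.
2 cycles on 97: each ℓ→(−1)^(ℓ−1), product (−1)^95 = -1.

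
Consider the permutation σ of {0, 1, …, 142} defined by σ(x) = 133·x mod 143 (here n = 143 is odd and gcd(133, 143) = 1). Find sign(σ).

Start at x=1: 1 → 133 → 100 → 1 (one orbit).
Decompose π into cycles: lengths [3, 3, 3, 3, 3, 3, 3, 3, 3, 3, 3, 3, 3, 3, 3, 3, 3, 3, 3, 3, 3, 3, 3, 3, 3, 3, 3, 3, 3, 3, 3, 3, 3, 3, 3, 3, 3, 3, 3, 3, 3, 3, 3, 3, 1, 1, 1, 1, 1, 1, 1, 1, 1, 1, 1] (55 cycles, including the fixed point 0).
n − c = 143 − 55 = 88; sign = (−1)^88 = +1.
Check: (133/143) = +1 by Zolotarev.

+1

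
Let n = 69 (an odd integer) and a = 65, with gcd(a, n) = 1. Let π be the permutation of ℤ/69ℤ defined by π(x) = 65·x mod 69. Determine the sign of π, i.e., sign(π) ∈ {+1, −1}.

Orbit of 52 under x↦65x: [52, 68, 4, 53, 64, 20, 58]… (length divides ord_69(65)).
Cycle lengths of π_65 on ℤ/69ℤ: [22, 22, 22, 2, 1]; 5 cycles in total.
69 − 5 = 64 transpositions; sign(π) = (−1)^64 = +1.
Via Zolotarev, sign(π_{65}) = (65|69) = +1.

+1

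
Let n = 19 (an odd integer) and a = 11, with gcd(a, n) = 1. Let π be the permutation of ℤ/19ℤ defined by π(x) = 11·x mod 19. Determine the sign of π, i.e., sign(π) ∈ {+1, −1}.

Start at x=7: 7 → 1 → 11 → 7 (one orbit).
Cycle type of π: 3×6 + 1; total 7 cycles.
19 − 7 = 12 transpositions; sign(π) = (−1)^12 = +1.
Via Zolotarev, sign(π_{11}) = (11|19) = +1.

+1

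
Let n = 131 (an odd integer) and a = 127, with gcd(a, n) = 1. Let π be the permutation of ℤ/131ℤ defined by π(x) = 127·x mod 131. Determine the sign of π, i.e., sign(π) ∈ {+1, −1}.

Start at x=72: 72 → 105 → 104 → 108 → 92 → 25 → 31 → … (one orbit).
π_127 has 2 disjoint cycles with lengths [130, 1] on {0,…,130}.
131 − 2 = 129 transpositions; sign(π) = (−1)^129 = -1.
(127|131)_J = -1 (Zolotarev's lemma cross-check).

-1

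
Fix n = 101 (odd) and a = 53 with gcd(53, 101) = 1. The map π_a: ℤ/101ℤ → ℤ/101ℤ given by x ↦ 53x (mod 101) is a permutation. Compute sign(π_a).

Trace 5: π^k(5) = [5, 63, 6, 15, 88, 18, 45] for k=0..6.
Cycle type of π: 100 + 1; total 2 cycles.
2 cycles on 101: each ℓ→(−1)^(ℓ−1), product (−1)^99 = -1.
Via Zolotarev, sign(π_{53}) = (53|101) = -1.

-1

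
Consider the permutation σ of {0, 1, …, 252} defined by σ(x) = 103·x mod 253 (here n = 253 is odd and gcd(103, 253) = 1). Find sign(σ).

-1

Trace 229: π^k(229) = [229, 58, 155, 26, 148, 64, 14] for k=0..6.
Cycle type of π: 110×2 + 22 + 5×2 + 1; total 6 cycles.
253 − 6 = 247 transpositions; sign(π) = (−1)^247 = -1.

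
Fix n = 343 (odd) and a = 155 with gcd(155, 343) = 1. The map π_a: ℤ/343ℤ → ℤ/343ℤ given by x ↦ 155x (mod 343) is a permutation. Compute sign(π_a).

Start at x=113: 113 → 22 → 323 → 330 → 43 → 148 → 302 → … (one orbit).
Cycle lengths of π_155 on ℤ/343ℤ: [49, 49, 49, 49, 49, 49, 7, 7, 7, 7, 7, 7, 1, 1, 1, 1, 1, 1, 1]; 19 cycles in total.
Σ(ℓ_i−1) = 343−19 = 324; sign = (−1)^324 = +1.
Via Zolotarev, sign(π_{155}) = (155|343) = +1.

+1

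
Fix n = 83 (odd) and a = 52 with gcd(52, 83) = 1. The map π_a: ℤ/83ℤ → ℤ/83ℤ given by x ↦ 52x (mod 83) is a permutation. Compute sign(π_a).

-1

Trace 26: π^k(26) = [26, 24, 3, 73, 61, 18, 23] for k=0..6.
Cycle type of π: 82 + 1; total 2 cycles.
With 2 cycles on 83 points, sign = (−1)^{83−2} = -1.
Zolotarev: (52|83) = -1, matching the cycle-count sign.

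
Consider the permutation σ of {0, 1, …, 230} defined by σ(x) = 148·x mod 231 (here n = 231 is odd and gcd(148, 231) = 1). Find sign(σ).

+1

Orbit of 1 under x↦148x: [1, 148, 190, 169, 64]… (length divides ord_231(148)).
63 cycles of lengths [5, 5, 5, 5, 5, 5, 5, 5, 5, 5, 5, 5, 5, 5, 5, 5, 5, 5, 5, 5, 5, 5, 5, 5, 5, 5, 5, 5, 5, 5, 5, 5, 5, 5, 5, 5, 5, 5, 5, 5, 5, 5, 1, 1, 1, 1, 1, 1, 1, 1, 1, 1, 1, 1, 1, 1, 1, 1, 1, 1, 1, 1, 1].
231 − 63 = 168 transpositions; sign(π) = (−1)^168 = +1.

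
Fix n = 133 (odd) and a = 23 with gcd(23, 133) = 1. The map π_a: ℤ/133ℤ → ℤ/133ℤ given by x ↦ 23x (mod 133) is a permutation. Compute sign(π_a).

Start at x=44: 44 → 81 → 1 → 23 → 130 → 64 → 9 → … (one orbit).
Cycle lengths of π_23 on ℤ/133ℤ: [9, 9, 9, 9, 9, 9, 9, 9, 9, 9, 9, 9, 9, 9, 3, 3, 1]; 17 cycles in total.
sign(π) = (−1)^{n − #cycles} = (−1)^{133−17} = (−1)^116 = +1.
Check: (23/133) = +1 by Zolotarev.

+1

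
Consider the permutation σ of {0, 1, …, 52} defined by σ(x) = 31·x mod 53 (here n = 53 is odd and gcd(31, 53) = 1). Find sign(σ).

-1

Trace 34: π^k(34) = [34, 47, 26, 11, 23, 24, 2] for k=0..6.
π_31 has 2 disjoint cycles with lengths [52, 1] on {0,…,52}.
With 2 cycles on 53 points, sign = (−1)^{53−2} = -1.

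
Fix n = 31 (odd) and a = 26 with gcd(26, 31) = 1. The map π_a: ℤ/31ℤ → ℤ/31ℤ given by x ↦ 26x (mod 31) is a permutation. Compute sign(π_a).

Start at x=6: 6 → 1 → 26 → 25 → 30 → 5 → 6 (one orbit).
The orbit structure of x ↦ 26x mod 31: 6 orbits of sizes [6, 6, 6, 6, 6, 1].
With 6 cycles on 31 points, sign = (−1)^{31−6} = -1.
Via Zolotarev, sign(π_{26}) = (26|31) = -1.

-1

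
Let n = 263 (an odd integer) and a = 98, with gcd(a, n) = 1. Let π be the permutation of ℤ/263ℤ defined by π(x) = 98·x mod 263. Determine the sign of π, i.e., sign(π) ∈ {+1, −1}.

Trace 121: π^k(121) = [121, 23, 150, 235, 149, 137, 13] for k=0..6.
The orbit structure of x ↦ 98x mod 263: 3 orbits of sizes [131, 131, 1].
Σ(ℓ_i−1) = 263−3 = 260; sign = (−1)^260 = +1.
Zolotarev: (98|263) = +1, matching the cycle-count sign.

+1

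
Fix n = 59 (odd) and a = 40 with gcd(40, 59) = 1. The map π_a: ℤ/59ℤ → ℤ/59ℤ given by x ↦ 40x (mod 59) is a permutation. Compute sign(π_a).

-1

Orbit of 31 under x↦40x: [31, 1, 40, 7, 44, 49, 13]… (length divides ord_59(40)).
The orbit structure of x ↦ 40x mod 59: 2 orbits of sizes [58, 1].
Σ(ℓ_i−1) = 59−2 = 57; sign = (−1)^57 = -1.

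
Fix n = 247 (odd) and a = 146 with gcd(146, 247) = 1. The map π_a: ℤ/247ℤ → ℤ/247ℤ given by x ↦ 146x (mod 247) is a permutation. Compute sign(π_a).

-1

Orbit of 204 under x↦146x: [204, 144, 29, 35, 170, 120, 230]… (length divides ord_247(146)).
Decompose π into cycles: lengths [18, 18, 18, 18, 18, 18, 18, 18, 18, 18, 18, 18, 18, 3, 3, 3, 3, 1] (18 cycles, including the fixed point 0).
sign(π) = (−1)^{n − #cycles} = (−1)^{247−18} = (−1)^229 = -1.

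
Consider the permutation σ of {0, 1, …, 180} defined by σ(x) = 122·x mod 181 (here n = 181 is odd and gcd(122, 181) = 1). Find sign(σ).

+1

Orbit of 56 under x↦122x: [56, 135, 180, 59, 139, 125, 46]… (length divides ord_181(122)).
Cycle type of π: 10×18 + 1; total 19 cycles.
With 19 cycles on 181 points, sign = (−1)^{181−19} = +1.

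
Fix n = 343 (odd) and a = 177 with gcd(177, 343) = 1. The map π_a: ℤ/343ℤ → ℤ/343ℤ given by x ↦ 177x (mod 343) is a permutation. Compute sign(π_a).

Start at x=197: 197 → 226 → 214 → 148 → 128 → 18 → 99 → … (one orbit).
Cycle type of π: 21×14 + 3×16 + 1; total 31 cycles.
Σ(ℓ_i−1) = 343−31 = 312; sign = (−1)^312 = +1.

+1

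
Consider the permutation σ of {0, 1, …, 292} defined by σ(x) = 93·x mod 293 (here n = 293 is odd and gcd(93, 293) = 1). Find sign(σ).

-1

Start at x=41: 41 → 4 → 79 → 22 → 288 → 121 → 119 → … (one orbit).
π_93 has 2 disjoint cycles with lengths [292, 1] on {0,…,292}.
sign(π) = (−1)^{n − #cycles} = (−1)^{293−2} = (−1)^291 = -1.
Via Zolotarev, sign(π_{93}) = (93|293) = -1.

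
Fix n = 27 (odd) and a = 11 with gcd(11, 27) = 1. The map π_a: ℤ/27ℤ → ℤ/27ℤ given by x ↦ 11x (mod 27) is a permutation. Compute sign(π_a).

-1

Start at x=20: 20 → 4 → 17 → 25 → 5 → 1 → 11 → … (one orbit).
Cycle type of π: 18 + 6 + 2 + 1; total 4 cycles.
n − c = 27 − 4 = 23; sign = (−1)^23 = -1.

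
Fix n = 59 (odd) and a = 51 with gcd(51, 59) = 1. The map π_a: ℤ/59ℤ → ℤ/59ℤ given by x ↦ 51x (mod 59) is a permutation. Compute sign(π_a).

+1

Start at x=48: 48 → 29 → 4 → 27 → 20 → 17 → 41 → … (one orbit).
The orbit structure of x ↦ 51x mod 59: 3 orbits of sizes [29, 29, 1].
Σ(ℓ_i−1) = 59−3 = 56; sign = (−1)^56 = +1.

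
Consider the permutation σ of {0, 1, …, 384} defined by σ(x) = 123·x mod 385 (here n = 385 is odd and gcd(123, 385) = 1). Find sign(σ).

+1

Trace 382: π^k(382) = [382, 16, 43, 284, 282, 36, 193] for k=0..6.
π_123 has 15 disjoint cycles with lengths [60, 60, 60, 60, 30, 30, 20, 20, 12, 12, 10, 4, 3, 3, 1] on {0,…,384}.
sign(π) = (−1)^{n − #cycles} = (−1)^{385−15} = (−1)^370 = +1.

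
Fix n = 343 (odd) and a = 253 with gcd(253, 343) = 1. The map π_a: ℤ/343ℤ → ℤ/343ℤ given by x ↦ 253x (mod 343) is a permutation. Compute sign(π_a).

+1

Start at x=134: 134 → 288 → 148 → 57 → 15 → 22 → 78 → … (one orbit).
The orbit structure of x ↦ 253x mod 343: 19 orbits of sizes [49, 49, 49, 49, 49, 49, 7, 7, 7, 7, 7, 7, 1, 1, 1, 1, 1, 1, 1].
n − c = 343 − 19 = 324; sign = (−1)^324 = +1.
Zolotarev: (253|343) = +1, matching the cycle-count sign.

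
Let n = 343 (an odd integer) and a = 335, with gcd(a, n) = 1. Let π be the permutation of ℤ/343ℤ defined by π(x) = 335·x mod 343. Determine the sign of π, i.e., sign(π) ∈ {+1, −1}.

-1

Trace 302: π^k(302) = [302, 328, 120, 69, 134, 300, 1] for k=0..6.
Decompose π into cycles: lengths [98, 98, 98, 14, 14, 14, 2, 2, 2, 1] (10 cycles, including the fixed point 0).
n − c = 343 − 10 = 333; sign = (−1)^333 = -1.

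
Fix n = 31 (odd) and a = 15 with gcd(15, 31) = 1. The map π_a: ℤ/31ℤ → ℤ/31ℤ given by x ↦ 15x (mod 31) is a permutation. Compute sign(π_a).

-1

Orbit of 23 under x↦15x: [23, 4, 29, 1, 15, 8, 27]… (length divides ord_31(15)).
Decompose π into cycles: lengths [10, 10, 10, 1] (4 cycles, including the fixed point 0).
Σ(ℓ_i−1) = 31−4 = 27; sign = (−1)^27 = -1.
Via Zolotarev, sign(π_{15}) = (15|31) = -1.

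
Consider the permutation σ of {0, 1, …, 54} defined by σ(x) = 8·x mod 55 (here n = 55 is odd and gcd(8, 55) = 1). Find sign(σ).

+1

Trace 16: π^k(16) = [16, 18, 34, 52, 31, 28, 4] for k=0..6.
Decompose π into cycles: lengths [20, 20, 10, 4, 1] (5 cycles, including the fixed point 0).
With 5 cycles on 55 points, sign = (−1)^{55−5} = +1.
The Jacobi symbol (8|55) = +1 (Zolotarev) agrees.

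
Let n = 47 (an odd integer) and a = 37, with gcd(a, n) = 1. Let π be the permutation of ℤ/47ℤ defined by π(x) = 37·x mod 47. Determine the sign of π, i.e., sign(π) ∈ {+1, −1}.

Trace 32: π^k(32) = [32, 9, 4, 7, 24, 42, 3] for k=0..6.
Cycle type of π: 23×2 + 1; total 3 cycles.
Σ(ℓ_i−1) = 47−3 = 44; sign = (−1)^44 = +1.

+1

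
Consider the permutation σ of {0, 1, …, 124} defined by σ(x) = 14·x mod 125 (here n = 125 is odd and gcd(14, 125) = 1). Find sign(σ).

+1

Start at x=116: 116 → 124 → 111 → 54 → 6 → 84 → 51 → … (one orbit).
The orbit structure of x ↦ 14x mod 125: 7 orbits of sizes [50, 50, 10, 10, 2, 2, 1].
Σ(ℓ_i−1) = 125−7 = 118; sign = (−1)^118 = +1.
The Jacobi symbol (14|125) = +1 (Zolotarev) agrees.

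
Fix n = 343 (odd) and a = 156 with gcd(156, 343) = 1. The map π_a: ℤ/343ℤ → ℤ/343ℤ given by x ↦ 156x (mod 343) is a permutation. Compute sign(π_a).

Trace 9: π^k(9) = [9, 32, 190, 142, 200, 330, 30] for k=0..6.
Cycle lengths of π_156 on ℤ/343ℤ: [147, 147, 21, 21, 3, 3, 1]; 7 cycles in total.
n − c = 343 − 7 = 336; sign = (−1)^336 = +1.

+1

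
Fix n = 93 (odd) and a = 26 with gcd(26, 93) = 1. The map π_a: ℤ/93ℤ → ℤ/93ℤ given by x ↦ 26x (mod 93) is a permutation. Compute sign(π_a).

Trace 25: π^k(25) = [25, 92, 67, 68, 1, 26] for k=0..5.
Cycle lengths of π_26 on ℤ/93ℤ: [6, 6, 6, 6, 6, 6, 6, 6, 6, 6, 6, 6, 6, 6, 6, 2, 1]; 17 cycles in total.
93 − 17 = 76 transpositions; sign(π) = (−1)^76 = +1.
(26|93)_J = +1 (Zolotarev's lemma cross-check).

+1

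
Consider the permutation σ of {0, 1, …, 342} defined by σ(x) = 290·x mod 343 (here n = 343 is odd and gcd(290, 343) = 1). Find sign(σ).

-1

Trace 79: π^k(79) = [79, 272, 333, 187, 36, 150, 282] for k=0..6.
4 cycles of lengths [294, 42, 6, 1].
sign(π) = (−1)^{n − #cycles} = (−1)^{343−4} = (−1)^339 = -1.
(290|343)_J = -1 (Zolotarev's lemma cross-check).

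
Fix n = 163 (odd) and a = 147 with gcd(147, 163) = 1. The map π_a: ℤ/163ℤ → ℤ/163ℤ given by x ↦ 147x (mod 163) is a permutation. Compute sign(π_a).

-1

Start at x=53: 53 → 130 → 39 → 28 → 41 → 159 → 64 → … (one orbit).
Decompose π into cycles: lengths [162, 1] (2 cycles, including the fixed point 0).
With 2 cycles on 163 points, sign = (−1)^{163−2} = -1.
The Jacobi symbol (147|163) = -1 (Zolotarev) agrees.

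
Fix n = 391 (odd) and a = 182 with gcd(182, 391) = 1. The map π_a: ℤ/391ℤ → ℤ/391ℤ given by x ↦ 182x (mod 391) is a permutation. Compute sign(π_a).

+1

Trace 114: π^k(114) = [114, 25, 249, 353, 122, 308, 143] for k=0..6.
π_182 has 5 disjoint cycles with lengths [176, 176, 22, 16, 1] on {0,…,390}.
391 − 5 = 386 transpositions; sign(π) = (−1)^386 = +1.
Via Zolotarev, sign(π_{182}) = (182|391) = +1.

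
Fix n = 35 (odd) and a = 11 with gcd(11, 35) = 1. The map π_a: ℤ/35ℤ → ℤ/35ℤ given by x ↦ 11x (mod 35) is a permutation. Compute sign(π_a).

Start at x=16: 16 → 1 → 11 → 16 (one orbit).
Cycle lengths of π_11 on ℤ/35ℤ: [3, 3, 3, 3, 3, 3, 3, 3, 3, 3, 1, 1, 1, 1, 1]; 15 cycles in total.
15 cycles on 35: each ℓ→(−1)^(ℓ−1), product (−1)^20 = +1.

+1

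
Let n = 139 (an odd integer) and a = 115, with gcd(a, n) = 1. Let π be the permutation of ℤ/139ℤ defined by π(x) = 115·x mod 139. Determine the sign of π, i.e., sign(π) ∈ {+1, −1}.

-1

Orbit of 50 under x↦115x: [50, 51, 27, 47, 123, 106, 97]… (length divides ord_139(115)).
Decompose π into cycles: lengths [138, 1] (2 cycles, including the fixed point 0).
139 − 2 = 137 transpositions; sign(π) = (−1)^137 = -1.
Via Zolotarev, sign(π_{115}) = (115|139) = -1.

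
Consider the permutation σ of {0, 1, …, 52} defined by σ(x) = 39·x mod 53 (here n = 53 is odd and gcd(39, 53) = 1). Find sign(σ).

Orbit of 44 under x↦39x: [44, 20, 38, 51, 28, 32, 29]… (length divides ord_53(39)).
Decompose π into cycles: lengths [52, 1] (2 cycles, including the fixed point 0).
Σ(ℓ_i−1) = 53−2 = 51; sign = (−1)^51 = -1.

-1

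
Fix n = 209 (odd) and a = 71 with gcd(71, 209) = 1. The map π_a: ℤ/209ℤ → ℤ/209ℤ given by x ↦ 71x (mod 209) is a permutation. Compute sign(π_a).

Orbit of 113 under x↦71x: [113, 81, 108, 144, 192, 47, 202]… (length divides ord_209(71)).
Cycle type of π: 90×2 + 18 + 5×2 + 1; total 6 cycles.
sign(π) = (−1)^{n − #cycles} = (−1)^{209−6} = (−1)^203 = -1.
(71|209)_J = -1 (Zolotarev's lemma cross-check).

-1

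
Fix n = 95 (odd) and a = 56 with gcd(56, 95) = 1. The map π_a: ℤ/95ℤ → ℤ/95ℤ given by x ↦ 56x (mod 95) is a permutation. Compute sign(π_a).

Orbit of 1 under x↦56x: [1, 56]… (length divides ord_95(56)).
Cycle type of π: 2×45 + 1×5; total 50 cycles.
95 − 50 = 45 transpositions; sign(π) = (−1)^45 = -1.
(56|95)_J = -1 (Zolotarev's lemma cross-check).

-1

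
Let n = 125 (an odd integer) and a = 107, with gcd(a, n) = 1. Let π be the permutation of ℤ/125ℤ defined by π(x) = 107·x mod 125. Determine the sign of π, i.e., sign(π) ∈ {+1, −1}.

Trace 82: π^k(82) = [82, 24, 68, 26, 32, 49, 118] for k=0..6.
12 cycles of lengths [20, 20, 20, 20, 20, 4, 4, 4, 4, 4, 4, 1].
125 − 12 = 113 transpositions; sign(π) = (−1)^113 = -1.
Zolotarev: (107|125) = -1, matching the cycle-count sign.

-1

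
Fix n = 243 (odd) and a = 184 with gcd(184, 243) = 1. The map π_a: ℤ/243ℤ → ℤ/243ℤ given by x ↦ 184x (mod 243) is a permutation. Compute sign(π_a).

+1

Start at x=145: 145 → 193 → 34 → 181 → 13 → 205 → 55 → … (one orbit).
11 cycles of lengths [81, 81, 27, 27, 9, 9, 3, 3, 1, 1, 1].
With 11 cycles on 243 points, sign = (−1)^{243−11} = +1.
Check: (184/243) = +1 by Zolotarev.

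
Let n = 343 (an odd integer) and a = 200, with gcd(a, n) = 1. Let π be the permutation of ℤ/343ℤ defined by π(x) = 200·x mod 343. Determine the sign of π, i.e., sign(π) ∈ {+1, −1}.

+1

Orbit of 149 under x↦200x: [149, 302, 32, 226, 267, 235, 9]… (length divides ord_343(200)).
π_200 has 7 disjoint cycles with lengths [147, 147, 21, 21, 3, 3, 1] on {0,…,342}.
Σ(ℓ_i−1) = 343−7 = 336; sign = (−1)^336 = +1.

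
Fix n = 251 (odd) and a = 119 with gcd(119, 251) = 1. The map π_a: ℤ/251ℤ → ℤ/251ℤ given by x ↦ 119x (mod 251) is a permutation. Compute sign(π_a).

Trace 20: π^k(20) = [20, 121, 92, 155, 122, 211, 9] for k=0..6.
Decompose π into cycles: lengths [125, 125, 1] (3 cycles, including the fixed point 0).
n − c = 251 − 3 = 248; sign = (−1)^248 = +1.
Zolotarev: (119|251) = +1, matching the cycle-count sign.

+1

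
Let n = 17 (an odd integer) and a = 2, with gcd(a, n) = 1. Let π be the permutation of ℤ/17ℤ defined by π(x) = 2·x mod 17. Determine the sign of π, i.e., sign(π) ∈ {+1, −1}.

+1

Trace 1: π^k(1) = [1, 2, 4, 8, 16, 15, 13] for k=0..6.
Cycle lengths of π_2 on ℤ/17ℤ: [8, 8, 1]; 3 cycles in total.
3 cycles on 17: each ℓ→(−1)^(ℓ−1), product (−1)^14 = +1.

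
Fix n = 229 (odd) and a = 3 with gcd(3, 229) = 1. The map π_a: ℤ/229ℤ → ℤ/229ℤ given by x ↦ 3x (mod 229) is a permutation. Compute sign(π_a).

Start at x=83: 83 → 20 → 60 → 180 → 82 → 17 → 51 → … (one orbit).
Cycle lengths of π_3 on ℤ/229ℤ: [57, 57, 57, 57, 1]; 5 cycles in total.
With 5 cycles on 229 points, sign = (−1)^{229−5} = +1.

+1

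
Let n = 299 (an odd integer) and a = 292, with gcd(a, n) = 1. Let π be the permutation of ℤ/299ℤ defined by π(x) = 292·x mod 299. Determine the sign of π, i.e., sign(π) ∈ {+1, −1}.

Orbit of 271 under x↦292x: [271, 196, 123, 36, 47, 269, 210]… (length divides ord_299(292)).
The orbit structure of x ↦ 292x mod 299: 6 orbits of sizes [132, 132, 12, 11, 11, 1].
With 6 cycles on 299 points, sign = (−1)^{299−6} = -1.
The Jacobi symbol (292|299) = -1 (Zolotarev) agrees.

-1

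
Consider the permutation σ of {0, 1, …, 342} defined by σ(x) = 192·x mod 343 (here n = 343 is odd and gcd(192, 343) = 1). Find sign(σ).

-1

Start at x=283: 283 → 142 → 167 → 165 → 124 → 141 → 318 → … (one orbit).
Cycle lengths of π_192 on ℤ/343ℤ: [294, 42, 6, 1]; 4 cycles in total.
sign(π) = (−1)^{n − #cycles} = (−1)^{343−4} = (−1)^339 = -1.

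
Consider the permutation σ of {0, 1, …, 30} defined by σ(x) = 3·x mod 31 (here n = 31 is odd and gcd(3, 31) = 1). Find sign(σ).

-1

Start at x=16: 16 → 17 → 20 → 29 → 25 → 13 → 8 → … (one orbit).
The orbit structure of x ↦ 3x mod 31: 2 orbits of sizes [30, 1].
With 2 cycles on 31 points, sign = (−1)^{31−2} = -1.
Via Zolotarev, sign(π_{3}) = (3|31) = -1.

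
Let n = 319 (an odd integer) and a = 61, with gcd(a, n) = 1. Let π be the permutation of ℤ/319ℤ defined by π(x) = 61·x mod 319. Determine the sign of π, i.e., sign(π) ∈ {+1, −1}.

Start at x=106: 106 → 86 → 142 → 49 → 118 → 180 → 134 → … (one orbit).
π_61 has 5 disjoint cycles with lengths [140, 140, 28, 10, 1] on {0,…,318}.
Σ(ℓ_i−1) = 319−5 = 314; sign = (−1)^314 = +1.

+1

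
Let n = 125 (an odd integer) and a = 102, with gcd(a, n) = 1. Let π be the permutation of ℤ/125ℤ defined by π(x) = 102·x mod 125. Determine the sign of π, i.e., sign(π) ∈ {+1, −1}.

-1

Start at x=101: 101 → 52 → 54 → 8 → 66 → 107 → 39 → … (one orbit).
Decompose π into cycles: lengths [100, 20, 4, 1] (4 cycles, including the fixed point 0).
sign(π) = (−1)^{n − #cycles} = (−1)^{125−4} = (−1)^121 = -1.
Via Zolotarev, sign(π_{102}) = (102|125) = -1.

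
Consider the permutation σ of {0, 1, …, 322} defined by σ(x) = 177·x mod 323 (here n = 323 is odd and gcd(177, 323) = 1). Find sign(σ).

Orbit of 25 under x↦177x: [25, 226, 273, 194, 100, 258, 123]… (length divides ord_323(177)).
Cycle type of π: 144×2 + 16 + 9×2 + 1; total 6 cycles.
Σ(ℓ_i−1) = 323−6 = 317; sign = (−1)^317 = -1.

-1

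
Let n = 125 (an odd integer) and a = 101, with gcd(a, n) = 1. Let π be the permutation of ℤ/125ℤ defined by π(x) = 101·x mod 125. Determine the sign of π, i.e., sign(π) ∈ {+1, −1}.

+1

Orbit of 26 under x↦101x: [26, 1, 101, 76, 51]… (length divides ord_125(101)).
45 cycles of lengths [5, 5, 5, 5, 5, 5, 5, 5, 5, 5, 5, 5, 5, 5, 5, 5, 5, 5, 5, 5, 1, 1, 1, 1, 1, 1, 1, 1, 1, 1, 1, 1, 1, 1, 1, 1, 1, 1, 1, 1, 1, 1, 1, 1, 1].
n − c = 125 − 45 = 80; sign = (−1)^80 = +1.
Check: (101/125) = +1 by Zolotarev.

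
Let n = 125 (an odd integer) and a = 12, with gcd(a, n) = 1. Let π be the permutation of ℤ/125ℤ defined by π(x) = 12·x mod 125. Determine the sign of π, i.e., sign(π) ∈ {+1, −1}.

-1

Trace 64: π^k(64) = [64, 18, 91, 92, 104, 123, 101] for k=0..6.
The orbit structure of x ↦ 12x mod 125: 4 orbits of sizes [100, 20, 4, 1].
4 cycles on 125: each ℓ→(−1)^(ℓ−1), product (−1)^121 = -1.
Via Zolotarev, sign(π_{12}) = (12|125) = -1.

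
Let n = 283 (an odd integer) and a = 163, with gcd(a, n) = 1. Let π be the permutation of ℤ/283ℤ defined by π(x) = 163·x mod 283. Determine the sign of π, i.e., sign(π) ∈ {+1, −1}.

+1

Trace 16: π^k(16) = [16, 61, 38, 251, 161, 207, 64] for k=0..6.
The orbit structure of x ↦ 163x mod 283: 7 orbits of sizes [47, 47, 47, 47, 47, 47, 1].
sign(π) = (−1)^{n − #cycles} = (−1)^{283−7} = (−1)^276 = +1.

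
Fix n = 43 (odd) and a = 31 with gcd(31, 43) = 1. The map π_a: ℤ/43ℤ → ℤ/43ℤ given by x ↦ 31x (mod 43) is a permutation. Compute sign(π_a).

+1

Trace 23: π^k(23) = [23, 25, 1, 31, 15, 35, 10] for k=0..6.
Cycle type of π: 21×2 + 1; total 3 cycles.
n − c = 43 − 3 = 40; sign = (−1)^40 = +1.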